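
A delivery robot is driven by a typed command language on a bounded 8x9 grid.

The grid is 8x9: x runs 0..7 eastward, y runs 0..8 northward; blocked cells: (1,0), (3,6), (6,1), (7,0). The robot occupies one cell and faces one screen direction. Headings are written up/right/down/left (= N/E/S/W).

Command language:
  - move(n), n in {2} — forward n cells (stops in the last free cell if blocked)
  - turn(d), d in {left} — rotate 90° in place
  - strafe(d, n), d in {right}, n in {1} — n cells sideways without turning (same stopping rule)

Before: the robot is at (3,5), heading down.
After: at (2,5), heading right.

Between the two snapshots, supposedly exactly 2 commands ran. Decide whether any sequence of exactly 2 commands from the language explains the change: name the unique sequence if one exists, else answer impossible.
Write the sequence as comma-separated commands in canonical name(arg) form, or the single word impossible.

strafe(right, 1), turn(left)

key: position moved to (2,5) AND the heading swung to E — translation plus rotation needed
initial: at (3,5), heading down
step 1 (strafe(right, 1)): at (2,5), heading down
step 2 (turn(left)): at (2,5), heading right
all 9 alternatives checked — unique.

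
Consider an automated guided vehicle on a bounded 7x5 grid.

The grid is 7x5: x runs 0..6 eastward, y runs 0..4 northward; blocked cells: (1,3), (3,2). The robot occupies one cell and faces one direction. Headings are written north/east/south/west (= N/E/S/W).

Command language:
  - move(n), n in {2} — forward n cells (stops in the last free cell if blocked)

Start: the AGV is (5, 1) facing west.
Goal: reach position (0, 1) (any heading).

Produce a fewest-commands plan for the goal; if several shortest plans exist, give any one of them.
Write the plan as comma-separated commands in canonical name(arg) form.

move(2), move(2), move(2)

begin: (5, 1) facing west
t=1 move(2) ⇒ (3, 1) facing west
t=2 move(2) ⇒ (1, 1) facing west
t=3 move(2) ⇒ (0, 1) facing west
shorter routes all fall short; 3 is best.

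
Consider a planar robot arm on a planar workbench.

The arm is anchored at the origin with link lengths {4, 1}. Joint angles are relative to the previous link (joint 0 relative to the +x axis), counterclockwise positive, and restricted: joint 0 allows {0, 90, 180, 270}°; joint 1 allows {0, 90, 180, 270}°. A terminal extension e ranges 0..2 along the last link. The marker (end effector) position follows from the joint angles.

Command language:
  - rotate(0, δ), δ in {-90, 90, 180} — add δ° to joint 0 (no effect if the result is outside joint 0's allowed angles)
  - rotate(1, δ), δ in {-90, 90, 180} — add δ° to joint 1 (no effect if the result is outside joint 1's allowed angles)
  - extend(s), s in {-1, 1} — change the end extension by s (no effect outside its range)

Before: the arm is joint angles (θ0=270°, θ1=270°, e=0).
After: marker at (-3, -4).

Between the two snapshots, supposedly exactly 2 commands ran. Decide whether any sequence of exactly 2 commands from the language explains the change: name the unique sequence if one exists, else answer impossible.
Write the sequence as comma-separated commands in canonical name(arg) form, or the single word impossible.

from: joint angles (θ0=270°, θ1=270°, e=0)
1. extend(1) → joint angles (θ0=270°, θ1=270°, e=1)
2. extend(1) → joint angles (θ0=270°, θ1=270°, e=2)
no rival 2-sequence matches.

extend(1), extend(1)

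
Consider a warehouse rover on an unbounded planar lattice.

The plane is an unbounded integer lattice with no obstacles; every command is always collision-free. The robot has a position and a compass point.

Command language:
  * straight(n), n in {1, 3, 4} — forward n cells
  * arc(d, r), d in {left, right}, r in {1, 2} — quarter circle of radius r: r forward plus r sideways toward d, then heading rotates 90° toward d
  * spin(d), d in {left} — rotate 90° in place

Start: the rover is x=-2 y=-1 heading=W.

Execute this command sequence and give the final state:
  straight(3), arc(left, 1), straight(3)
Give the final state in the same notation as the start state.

begin: x=-2 y=-1 heading=W
t=1 straight(3) ⇒ x=-5 y=-1 heading=W
t=2 arc(left, 1) ⇒ x=-6 y=-2 heading=S
t=3 straight(3) ⇒ x=-6 y=-5 heading=S

x=-6 y=-5 heading=S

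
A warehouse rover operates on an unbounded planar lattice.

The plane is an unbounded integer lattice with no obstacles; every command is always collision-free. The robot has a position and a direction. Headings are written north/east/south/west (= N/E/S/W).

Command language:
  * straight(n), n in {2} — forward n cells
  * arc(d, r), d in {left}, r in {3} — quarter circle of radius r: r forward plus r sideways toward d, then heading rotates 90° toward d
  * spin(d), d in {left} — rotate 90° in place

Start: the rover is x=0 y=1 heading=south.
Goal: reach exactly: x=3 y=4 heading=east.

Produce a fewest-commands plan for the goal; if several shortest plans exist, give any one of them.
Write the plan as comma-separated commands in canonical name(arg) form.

begin: x=0 y=1 heading=south
t=1 spin(left) ⇒ x=0 y=1 heading=east
t=2 arc(left, 3) ⇒ x=3 y=4 heading=north
t=3 spin(left) ⇒ x=3 y=4 heading=west
t=4 spin(left) ⇒ x=3 y=4 heading=south
t=5 spin(left) ⇒ x=3 y=4 heading=east
minimal: 5 command(s), checked below 5.

spin(left), arc(left, 3), spin(left), spin(left), spin(left)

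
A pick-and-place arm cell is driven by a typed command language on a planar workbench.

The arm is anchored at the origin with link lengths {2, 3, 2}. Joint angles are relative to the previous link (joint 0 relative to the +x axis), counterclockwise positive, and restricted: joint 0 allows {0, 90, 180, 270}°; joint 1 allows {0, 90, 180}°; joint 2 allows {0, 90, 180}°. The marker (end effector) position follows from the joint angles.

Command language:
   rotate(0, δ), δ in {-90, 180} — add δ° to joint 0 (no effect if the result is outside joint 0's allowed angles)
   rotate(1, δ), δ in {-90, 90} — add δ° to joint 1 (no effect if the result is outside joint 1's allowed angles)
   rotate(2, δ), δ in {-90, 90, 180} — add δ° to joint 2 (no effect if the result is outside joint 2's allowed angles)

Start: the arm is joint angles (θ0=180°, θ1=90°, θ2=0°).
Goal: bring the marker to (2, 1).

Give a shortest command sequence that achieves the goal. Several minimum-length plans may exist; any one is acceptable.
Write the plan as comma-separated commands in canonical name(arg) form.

rotate(0, 180), rotate(2, 180)

from: joint angles (θ0=180°, θ1=90°, θ2=0°)
step 1 (rotate(0, 180)): joint angles (θ0=0°, θ1=90°, θ2=0°)
step 2 (rotate(2, 180)): joint angles (θ0=0°, θ1=90°, θ2=180°)
shorter routes all fall short; 2 is best.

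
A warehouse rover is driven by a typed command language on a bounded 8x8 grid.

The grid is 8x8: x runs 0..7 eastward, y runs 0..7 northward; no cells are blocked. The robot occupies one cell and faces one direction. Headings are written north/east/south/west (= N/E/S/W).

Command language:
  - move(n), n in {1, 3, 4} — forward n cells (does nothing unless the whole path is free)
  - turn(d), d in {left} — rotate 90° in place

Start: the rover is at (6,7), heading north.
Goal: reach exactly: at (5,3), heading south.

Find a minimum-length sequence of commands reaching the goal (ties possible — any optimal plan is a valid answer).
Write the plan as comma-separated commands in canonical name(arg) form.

begin: at (6,7), heading north
t=1 turn(left) ⇒ at (6,7), heading west
t=2 move(1) ⇒ at (5,7), heading west
t=3 turn(left) ⇒ at (5,7), heading south
t=4 move(4) ⇒ at (5,3), heading south
minimal: 4 command(s), checked below 4.

turn(left), move(1), turn(left), move(4)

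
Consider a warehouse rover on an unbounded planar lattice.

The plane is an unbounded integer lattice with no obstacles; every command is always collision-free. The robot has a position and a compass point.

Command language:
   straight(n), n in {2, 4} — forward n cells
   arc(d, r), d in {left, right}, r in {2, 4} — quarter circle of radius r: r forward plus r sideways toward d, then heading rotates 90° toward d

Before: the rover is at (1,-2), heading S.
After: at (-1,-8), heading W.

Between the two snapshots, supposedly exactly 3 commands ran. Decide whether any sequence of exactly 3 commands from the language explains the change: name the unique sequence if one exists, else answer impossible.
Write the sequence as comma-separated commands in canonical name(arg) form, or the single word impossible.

straight(2), straight(2), arc(right, 2)

key: cell and facing (now W) both changed — the 3 commands mix motion and turning
start: at (1,-2), heading S
1. straight(2) → at (1,-4), heading S
2. straight(2) → at (1,-6), heading S
3. arc(right, 2) → at (-1,-8), heading W
uniquely the one of 216 3-step routes that fits.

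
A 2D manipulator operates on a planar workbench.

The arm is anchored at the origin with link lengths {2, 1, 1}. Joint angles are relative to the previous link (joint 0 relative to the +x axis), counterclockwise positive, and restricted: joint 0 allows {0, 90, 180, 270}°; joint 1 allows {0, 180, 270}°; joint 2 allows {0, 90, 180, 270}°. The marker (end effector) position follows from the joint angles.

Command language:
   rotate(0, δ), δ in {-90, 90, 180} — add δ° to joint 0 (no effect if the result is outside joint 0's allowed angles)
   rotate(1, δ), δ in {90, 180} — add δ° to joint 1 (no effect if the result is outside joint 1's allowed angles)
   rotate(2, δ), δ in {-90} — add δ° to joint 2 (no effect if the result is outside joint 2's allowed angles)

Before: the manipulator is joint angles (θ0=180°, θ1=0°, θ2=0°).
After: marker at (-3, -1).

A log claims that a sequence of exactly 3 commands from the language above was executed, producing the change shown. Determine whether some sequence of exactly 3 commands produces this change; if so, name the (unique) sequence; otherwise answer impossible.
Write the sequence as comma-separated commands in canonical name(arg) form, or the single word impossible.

begin: joint angles (θ0=180°, θ1=0°, θ2=0°)
1. rotate(2, -90) → joint angles (θ0=180°, θ1=0°, θ2=270°)
2. rotate(2, -90) → joint angles (θ0=180°, θ1=0°, θ2=180°)
3. rotate(2, -90) → joint angles (θ0=180°, θ1=0°, θ2=90°)
no rival 3-sequence matches.

rotate(2, -90), rotate(2, -90), rotate(2, -90)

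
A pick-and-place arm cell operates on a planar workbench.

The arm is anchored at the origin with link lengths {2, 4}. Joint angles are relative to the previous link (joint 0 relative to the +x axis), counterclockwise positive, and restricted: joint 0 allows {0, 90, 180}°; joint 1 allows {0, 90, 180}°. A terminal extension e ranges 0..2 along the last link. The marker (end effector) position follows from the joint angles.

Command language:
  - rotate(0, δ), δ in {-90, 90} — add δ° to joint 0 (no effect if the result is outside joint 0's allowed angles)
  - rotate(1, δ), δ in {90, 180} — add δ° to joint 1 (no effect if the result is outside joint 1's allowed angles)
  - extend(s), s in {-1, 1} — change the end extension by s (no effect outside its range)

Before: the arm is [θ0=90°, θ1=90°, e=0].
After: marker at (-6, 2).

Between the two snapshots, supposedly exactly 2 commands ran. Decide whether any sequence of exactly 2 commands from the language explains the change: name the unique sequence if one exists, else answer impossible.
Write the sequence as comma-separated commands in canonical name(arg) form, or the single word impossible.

extend(1), extend(1)

from: [θ0=90°, θ1=90°, e=0]
1. extend(1) → [θ0=90°, θ1=90°, e=1]
2. extend(1) → [θ0=90°, θ1=90°, e=2]
all 36 alternatives checked — unique.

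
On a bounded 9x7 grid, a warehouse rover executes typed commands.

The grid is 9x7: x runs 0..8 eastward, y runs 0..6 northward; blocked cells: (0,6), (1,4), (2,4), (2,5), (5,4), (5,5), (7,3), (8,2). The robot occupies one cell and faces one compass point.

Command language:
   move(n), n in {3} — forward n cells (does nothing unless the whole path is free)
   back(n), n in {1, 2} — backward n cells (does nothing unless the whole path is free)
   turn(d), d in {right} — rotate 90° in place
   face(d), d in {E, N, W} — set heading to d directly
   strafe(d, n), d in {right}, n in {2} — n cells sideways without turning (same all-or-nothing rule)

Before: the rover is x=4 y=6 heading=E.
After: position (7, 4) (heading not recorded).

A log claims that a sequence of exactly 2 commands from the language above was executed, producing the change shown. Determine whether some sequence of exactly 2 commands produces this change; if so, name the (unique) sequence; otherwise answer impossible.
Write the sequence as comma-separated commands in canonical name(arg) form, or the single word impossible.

move(3), strafe(right, 2)

key: order matters: swapping move(3) and strafe(right, 2) lands elsewhere
from: x=4 y=6 heading=E
t=1 move(3) ⇒ x=7 y=6 heading=E
t=2 strafe(right, 2) ⇒ x=7 y=4 heading=E
all 64 alternatives checked — unique.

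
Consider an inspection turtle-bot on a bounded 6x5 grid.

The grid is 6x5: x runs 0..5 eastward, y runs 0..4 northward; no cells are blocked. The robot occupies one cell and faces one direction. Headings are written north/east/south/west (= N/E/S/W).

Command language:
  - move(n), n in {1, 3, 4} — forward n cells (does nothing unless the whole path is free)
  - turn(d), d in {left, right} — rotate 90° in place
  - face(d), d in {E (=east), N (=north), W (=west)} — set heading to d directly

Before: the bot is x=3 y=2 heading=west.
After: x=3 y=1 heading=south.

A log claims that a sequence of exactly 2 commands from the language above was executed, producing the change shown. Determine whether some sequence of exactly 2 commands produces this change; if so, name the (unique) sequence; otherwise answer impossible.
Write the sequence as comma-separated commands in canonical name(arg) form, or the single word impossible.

turn(left), move(1)

key: running move(1) before turn(left) would end elsewhere — order is forced
t0: x=3 y=2 heading=west
step 1 (turn(left)): x=3 y=2 heading=south
step 2 (move(1)): x=3 y=1 heading=south
no rival 2-sequence matches.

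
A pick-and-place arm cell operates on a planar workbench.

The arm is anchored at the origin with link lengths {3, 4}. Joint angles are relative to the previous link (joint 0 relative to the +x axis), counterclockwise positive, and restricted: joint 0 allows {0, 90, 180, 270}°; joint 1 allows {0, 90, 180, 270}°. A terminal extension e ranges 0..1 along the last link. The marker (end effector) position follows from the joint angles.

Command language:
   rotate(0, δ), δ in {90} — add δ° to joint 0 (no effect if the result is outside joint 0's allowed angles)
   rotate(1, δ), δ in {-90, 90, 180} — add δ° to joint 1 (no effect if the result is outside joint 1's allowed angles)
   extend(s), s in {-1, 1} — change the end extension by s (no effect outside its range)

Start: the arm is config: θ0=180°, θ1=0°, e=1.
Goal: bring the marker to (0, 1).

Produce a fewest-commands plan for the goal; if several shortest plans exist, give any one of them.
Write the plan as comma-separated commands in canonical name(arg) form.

extend(-1), rotate(0, 90), rotate(1, 180)

begin: config: θ0=180°, θ1=0°, e=1
step 1 (extend(-1)): config: θ0=180°, θ1=0°, e=0
step 2 (rotate(0, 90)): config: θ0=270°, θ1=0°, e=0
step 3 (rotate(1, 180)): config: θ0=270°, θ1=180°, e=0
minimal: 3 command(s), checked below 3.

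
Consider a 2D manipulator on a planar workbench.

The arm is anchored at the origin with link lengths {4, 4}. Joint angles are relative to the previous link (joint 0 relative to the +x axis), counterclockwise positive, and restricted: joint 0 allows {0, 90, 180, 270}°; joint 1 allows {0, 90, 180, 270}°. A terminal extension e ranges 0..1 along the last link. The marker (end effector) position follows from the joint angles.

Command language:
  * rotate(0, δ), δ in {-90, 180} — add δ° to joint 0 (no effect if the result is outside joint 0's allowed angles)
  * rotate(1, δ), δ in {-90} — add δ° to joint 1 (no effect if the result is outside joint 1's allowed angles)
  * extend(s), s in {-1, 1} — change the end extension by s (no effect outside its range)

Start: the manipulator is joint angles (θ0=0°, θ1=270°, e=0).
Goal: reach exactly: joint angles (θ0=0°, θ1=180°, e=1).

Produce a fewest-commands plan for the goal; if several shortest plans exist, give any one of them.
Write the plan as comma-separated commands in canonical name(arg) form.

t0: joint angles (θ0=0°, θ1=270°, e=0)
1. extend(1) → joint angles (θ0=0°, θ1=270°, e=1)
2. rotate(1, -90) → joint angles (θ0=0°, θ1=180°, e=1)
no 1-step plan works, so 2 is optimal.

extend(1), rotate(1, -90)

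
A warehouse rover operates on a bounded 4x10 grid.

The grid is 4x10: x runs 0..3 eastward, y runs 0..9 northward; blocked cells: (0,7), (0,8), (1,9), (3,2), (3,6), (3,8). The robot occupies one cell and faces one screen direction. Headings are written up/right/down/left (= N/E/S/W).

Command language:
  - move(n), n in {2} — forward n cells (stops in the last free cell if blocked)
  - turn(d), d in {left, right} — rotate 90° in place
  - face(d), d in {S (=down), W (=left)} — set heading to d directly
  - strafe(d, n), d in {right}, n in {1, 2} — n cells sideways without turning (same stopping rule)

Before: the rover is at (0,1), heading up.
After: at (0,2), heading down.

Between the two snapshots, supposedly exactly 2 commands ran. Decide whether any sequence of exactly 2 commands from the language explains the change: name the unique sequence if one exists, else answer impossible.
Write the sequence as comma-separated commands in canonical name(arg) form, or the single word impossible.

impossible

no 2-step route produces this change.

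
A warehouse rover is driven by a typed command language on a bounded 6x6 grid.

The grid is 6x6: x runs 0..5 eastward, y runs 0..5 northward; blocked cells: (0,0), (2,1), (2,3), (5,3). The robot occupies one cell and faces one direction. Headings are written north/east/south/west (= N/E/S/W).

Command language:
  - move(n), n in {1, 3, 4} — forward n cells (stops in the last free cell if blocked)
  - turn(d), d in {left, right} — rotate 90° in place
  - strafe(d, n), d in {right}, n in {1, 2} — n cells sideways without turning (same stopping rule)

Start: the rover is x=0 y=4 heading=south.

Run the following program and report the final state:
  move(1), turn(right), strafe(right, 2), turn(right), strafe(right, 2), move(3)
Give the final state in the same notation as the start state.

x=2 y=5 heading=north

begin: x=0 y=4 heading=south
1. move(1) → x=0 y=3 heading=south
2. turn(right) → x=0 y=3 heading=west
3. strafe(right, 2) → x=0 y=5 heading=west
4. turn(right) → x=0 y=5 heading=north
5. strafe(right, 2) → x=2 y=5 heading=north
6. move(3) → x=2 y=5 heading=north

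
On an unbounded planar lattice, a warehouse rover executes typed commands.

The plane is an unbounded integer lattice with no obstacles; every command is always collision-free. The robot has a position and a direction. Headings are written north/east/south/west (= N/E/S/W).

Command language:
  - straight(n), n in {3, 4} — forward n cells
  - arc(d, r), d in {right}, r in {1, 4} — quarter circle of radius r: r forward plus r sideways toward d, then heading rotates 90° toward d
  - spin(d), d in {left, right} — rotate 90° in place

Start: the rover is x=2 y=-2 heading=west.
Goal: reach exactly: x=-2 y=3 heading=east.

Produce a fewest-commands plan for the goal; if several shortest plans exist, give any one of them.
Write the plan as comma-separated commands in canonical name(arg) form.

straight(4), arc(right, 4), arc(right, 1), straight(3)

begin: x=2 y=-2 heading=west
t=1 straight(4) ⇒ x=-2 y=-2 heading=west
t=2 arc(right, 4) ⇒ x=-6 y=2 heading=north
t=3 arc(right, 1) ⇒ x=-5 y=3 heading=east
t=4 straight(3) ⇒ x=-2 y=3 heading=east
nothing shorter than 4 reaches the goal.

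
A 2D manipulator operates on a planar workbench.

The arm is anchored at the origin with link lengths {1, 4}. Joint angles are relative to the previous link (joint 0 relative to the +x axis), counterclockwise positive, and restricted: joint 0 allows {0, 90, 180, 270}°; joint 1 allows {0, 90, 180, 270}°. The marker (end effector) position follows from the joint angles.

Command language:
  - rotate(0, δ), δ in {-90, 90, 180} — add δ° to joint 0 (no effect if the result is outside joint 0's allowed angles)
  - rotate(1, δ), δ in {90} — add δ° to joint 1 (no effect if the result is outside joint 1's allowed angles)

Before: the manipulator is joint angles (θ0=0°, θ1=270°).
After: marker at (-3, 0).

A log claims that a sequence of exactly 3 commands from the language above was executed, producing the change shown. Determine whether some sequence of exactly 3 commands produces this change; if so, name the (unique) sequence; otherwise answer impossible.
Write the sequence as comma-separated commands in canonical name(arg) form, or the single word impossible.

rotate(1, 90), rotate(1, 90), rotate(1, 90)

from: joint angles (θ0=0°, θ1=270°)
step 1 (rotate(1, 90)): joint angles (θ0=0°, θ1=0°)
step 2 (rotate(1, 90)): joint angles (θ0=0°, θ1=90°)
step 3 (rotate(1, 90)): joint angles (θ0=0°, θ1=180°)
uniquely the one of 64 3-step routes that fits.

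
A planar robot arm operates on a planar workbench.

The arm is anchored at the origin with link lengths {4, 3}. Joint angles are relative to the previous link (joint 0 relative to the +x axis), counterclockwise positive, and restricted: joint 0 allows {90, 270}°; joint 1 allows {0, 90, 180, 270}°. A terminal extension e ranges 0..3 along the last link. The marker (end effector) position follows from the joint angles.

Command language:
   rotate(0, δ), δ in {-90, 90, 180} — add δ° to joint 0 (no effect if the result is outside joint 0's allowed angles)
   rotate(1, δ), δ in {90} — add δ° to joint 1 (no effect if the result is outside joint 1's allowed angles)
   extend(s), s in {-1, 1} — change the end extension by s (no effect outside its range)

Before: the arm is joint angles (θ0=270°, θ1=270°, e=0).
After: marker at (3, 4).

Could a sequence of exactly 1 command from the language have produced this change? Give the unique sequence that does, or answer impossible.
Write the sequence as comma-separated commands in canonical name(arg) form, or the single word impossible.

start: joint angles (θ0=270°, θ1=270°, e=0)
1. rotate(0, 180) → joint angles (θ0=90°, θ1=270°, e=0)
uniquely the one of 6 1-step routes that fits.

rotate(0, 180)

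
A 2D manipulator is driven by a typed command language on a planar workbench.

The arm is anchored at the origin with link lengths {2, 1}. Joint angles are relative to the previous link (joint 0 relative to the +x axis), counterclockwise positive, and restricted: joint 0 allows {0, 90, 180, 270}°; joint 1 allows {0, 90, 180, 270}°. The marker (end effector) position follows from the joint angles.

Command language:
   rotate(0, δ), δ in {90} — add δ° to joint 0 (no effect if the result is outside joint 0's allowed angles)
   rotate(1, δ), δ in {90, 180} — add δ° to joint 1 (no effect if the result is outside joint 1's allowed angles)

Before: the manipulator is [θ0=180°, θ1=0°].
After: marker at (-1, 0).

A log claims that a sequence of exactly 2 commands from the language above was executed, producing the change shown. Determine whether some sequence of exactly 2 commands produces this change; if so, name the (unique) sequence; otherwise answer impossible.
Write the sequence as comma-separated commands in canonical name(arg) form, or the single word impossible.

start: [θ0=180°, θ1=0°]
step 1 (rotate(1, 90)): [θ0=180°, θ1=90°]
step 2 (rotate(1, 90)): [θ0=180°, θ1=180°]
uniquely the one of 9 2-step routes that fits.

rotate(1, 90), rotate(1, 90)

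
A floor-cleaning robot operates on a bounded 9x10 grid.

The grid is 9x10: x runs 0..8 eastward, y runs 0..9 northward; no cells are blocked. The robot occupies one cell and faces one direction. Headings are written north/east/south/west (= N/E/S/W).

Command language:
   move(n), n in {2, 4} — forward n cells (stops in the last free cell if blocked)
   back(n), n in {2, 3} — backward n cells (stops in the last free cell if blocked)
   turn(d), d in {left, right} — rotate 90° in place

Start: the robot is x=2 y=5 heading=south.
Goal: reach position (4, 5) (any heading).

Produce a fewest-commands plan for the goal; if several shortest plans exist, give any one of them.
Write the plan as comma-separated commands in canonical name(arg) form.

start: x=2 y=5 heading=south
t=1 turn(right) ⇒ x=2 y=5 heading=west
t=2 back(2) ⇒ x=4 y=5 heading=west
no 1-step plan works, so 2 is optimal.

turn(right), back(2)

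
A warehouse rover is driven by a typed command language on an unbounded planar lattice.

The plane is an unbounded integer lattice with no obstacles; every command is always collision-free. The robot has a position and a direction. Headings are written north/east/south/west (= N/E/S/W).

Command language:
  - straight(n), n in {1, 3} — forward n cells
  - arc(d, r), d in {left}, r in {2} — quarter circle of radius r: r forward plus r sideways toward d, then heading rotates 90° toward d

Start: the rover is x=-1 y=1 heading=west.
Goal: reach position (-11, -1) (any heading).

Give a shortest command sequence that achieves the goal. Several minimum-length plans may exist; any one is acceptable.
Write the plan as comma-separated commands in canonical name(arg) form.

straight(3), straight(3), straight(1), straight(1), arc(left, 2)

from: x=-1 y=1 heading=west
1. straight(3) → x=-4 y=1 heading=west
2. straight(3) → x=-7 y=1 heading=west
3. straight(1) → x=-8 y=1 heading=west
4. straight(1) → x=-9 y=1 heading=west
5. arc(left, 2) → x=-11 y=-1 heading=south
minimal: 5 command(s), checked below 5.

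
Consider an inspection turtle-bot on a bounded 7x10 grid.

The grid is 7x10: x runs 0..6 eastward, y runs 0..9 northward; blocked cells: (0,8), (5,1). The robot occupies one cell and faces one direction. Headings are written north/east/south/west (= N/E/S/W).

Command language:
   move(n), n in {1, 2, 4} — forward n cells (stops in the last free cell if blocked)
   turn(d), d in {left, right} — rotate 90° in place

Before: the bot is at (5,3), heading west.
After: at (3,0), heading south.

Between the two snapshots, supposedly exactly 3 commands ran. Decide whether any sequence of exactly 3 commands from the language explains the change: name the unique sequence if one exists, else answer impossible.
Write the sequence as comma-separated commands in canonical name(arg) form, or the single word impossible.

key: position moved to (3,0) AND the heading swung to S — translation plus rotation needed
t0: at (5,3), heading west
step 1 (move(2)): at (3,3), heading west
step 2 (turn(left)): at (3,3), heading south
step 3 (move(4)): at (3,0), heading south
all 125 alternatives checked — unique.

move(2), turn(left), move(4)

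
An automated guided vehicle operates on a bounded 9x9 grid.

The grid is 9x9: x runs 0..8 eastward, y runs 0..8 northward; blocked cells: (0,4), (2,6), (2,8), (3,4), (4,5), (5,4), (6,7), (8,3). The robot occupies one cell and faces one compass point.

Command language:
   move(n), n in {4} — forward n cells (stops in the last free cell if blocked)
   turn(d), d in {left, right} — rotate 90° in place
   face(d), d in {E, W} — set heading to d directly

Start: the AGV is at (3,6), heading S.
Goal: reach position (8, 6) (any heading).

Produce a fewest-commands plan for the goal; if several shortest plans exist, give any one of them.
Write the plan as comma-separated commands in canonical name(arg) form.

turn(left), move(4), move(4)

from: at (3,6), heading S
1. turn(left) → at (3,6), heading E
2. move(4) → at (7,6), heading E
3. move(4) → at (8,6), heading E
nothing shorter than 3 reaches the goal.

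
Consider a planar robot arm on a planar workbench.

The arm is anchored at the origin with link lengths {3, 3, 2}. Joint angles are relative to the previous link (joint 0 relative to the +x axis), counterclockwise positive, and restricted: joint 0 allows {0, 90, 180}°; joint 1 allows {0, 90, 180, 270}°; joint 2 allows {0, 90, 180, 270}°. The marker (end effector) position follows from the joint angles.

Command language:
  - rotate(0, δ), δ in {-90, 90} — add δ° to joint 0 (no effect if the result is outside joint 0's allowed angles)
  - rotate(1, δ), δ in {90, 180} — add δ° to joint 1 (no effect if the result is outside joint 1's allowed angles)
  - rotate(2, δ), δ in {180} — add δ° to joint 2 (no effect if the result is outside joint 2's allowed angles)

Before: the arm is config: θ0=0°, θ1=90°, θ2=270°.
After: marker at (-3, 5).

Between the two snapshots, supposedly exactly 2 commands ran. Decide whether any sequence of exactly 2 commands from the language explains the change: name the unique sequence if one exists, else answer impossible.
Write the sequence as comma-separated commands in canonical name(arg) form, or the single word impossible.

key: running rotate(0, 90) before rotate(0, -90) would end elsewhere — order is forced
begin: config: θ0=0°, θ1=90°, θ2=270°
step 1 (rotate(0, -90)): config: θ0=0°, θ1=90°, θ2=270°
step 2 (rotate(0, 90)): config: θ0=90°, θ1=90°, θ2=270°
uniquely the one of 25 2-step routes that fits.

rotate(0, -90), rotate(0, 90)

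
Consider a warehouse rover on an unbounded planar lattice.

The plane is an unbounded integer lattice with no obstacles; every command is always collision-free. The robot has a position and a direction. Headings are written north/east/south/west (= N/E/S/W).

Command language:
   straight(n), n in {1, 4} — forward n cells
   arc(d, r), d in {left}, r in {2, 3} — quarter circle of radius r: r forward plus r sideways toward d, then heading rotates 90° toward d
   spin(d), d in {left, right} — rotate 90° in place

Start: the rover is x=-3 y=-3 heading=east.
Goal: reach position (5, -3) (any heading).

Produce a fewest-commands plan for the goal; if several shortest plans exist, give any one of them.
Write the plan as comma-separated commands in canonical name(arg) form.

straight(4), straight(4)

initial: x=-3 y=-3 heading=east
t=1 straight(4) ⇒ x=1 y=-3 heading=east
t=2 straight(4) ⇒ x=5 y=-3 heading=east
no 1-step plan works, so 2 is optimal.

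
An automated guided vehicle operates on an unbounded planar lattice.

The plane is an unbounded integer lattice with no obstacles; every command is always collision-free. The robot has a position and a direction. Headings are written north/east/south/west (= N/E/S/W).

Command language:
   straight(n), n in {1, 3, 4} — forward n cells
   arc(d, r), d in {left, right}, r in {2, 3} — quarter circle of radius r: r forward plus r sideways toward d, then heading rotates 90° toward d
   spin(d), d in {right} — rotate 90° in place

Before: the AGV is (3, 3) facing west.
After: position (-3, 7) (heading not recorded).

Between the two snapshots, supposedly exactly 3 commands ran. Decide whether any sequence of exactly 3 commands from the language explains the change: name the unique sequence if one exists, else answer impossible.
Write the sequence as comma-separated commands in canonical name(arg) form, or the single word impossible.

straight(3), arc(right, 3), straight(1)

key: order matters: swapping straight(3) and straight(1) lands elsewhere
initial: (3, 3) facing west
1. straight(3) → (0, 3) facing west
2. arc(right, 3) → (-3, 6) facing north
3. straight(1) → (-3, 7) facing north
no rival 3-sequence matches.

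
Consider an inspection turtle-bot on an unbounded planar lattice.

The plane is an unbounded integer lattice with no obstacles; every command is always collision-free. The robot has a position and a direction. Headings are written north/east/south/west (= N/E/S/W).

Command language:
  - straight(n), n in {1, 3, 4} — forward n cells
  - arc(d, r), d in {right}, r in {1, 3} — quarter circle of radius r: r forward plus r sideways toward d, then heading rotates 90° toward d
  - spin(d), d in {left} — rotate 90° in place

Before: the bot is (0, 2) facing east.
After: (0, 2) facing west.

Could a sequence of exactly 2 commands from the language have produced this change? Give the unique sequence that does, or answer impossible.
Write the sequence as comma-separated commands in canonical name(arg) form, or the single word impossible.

key: parked at (0,2) the whole time — nothing moves the robot
from: (0, 2) facing east
1. spin(left) → (0, 2) facing north
2. spin(left) → (0, 2) facing west
all 36 alternatives checked — unique.

spin(left), spin(left)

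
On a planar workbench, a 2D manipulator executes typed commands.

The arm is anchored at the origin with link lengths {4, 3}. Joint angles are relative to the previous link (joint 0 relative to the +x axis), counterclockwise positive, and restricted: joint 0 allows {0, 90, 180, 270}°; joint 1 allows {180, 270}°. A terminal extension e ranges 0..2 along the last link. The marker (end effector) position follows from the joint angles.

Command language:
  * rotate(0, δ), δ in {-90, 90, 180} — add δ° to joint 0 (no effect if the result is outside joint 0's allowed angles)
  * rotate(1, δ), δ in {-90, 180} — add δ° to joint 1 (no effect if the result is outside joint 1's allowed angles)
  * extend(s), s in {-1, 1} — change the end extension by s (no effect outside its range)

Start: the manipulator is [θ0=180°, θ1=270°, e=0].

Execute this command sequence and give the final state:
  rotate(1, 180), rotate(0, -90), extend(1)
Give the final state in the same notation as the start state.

begin: [θ0=180°, θ1=270°, e=0]
1. rotate(1, 180) → [θ0=180°, θ1=270°, e=0]
2. rotate(0, -90) → [θ0=90°, θ1=270°, e=0]
3. extend(1) → [θ0=90°, θ1=270°, e=1]

[θ0=90°, θ1=270°, e=1]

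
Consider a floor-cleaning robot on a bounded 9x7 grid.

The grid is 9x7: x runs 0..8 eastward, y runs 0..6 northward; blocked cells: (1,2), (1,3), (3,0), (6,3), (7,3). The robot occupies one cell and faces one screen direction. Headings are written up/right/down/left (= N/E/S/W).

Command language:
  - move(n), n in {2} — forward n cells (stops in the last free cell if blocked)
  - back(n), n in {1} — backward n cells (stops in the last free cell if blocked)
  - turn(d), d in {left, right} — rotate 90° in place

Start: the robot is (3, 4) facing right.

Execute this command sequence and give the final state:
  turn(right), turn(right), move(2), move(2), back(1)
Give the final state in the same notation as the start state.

(1, 4) facing left

t0: (3, 4) facing right
t=1 turn(right) ⇒ (3, 4) facing down
t=2 turn(right) ⇒ (3, 4) facing left
t=3 move(2) ⇒ (1, 4) facing left
t=4 move(2) ⇒ (0, 4) facing left
t=5 back(1) ⇒ (1, 4) facing left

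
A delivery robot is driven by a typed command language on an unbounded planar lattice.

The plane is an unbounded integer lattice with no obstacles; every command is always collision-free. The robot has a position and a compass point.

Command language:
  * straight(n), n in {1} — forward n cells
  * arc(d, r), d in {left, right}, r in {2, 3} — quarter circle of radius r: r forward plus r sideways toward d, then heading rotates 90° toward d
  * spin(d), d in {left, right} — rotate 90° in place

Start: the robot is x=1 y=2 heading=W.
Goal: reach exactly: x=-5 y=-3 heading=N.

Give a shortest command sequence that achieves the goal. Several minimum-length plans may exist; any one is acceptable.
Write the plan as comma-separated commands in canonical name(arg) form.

arc(left, 2), arc(right, 3), straight(1), spin(right)

initial: x=1 y=2 heading=W
1. arc(left, 2) → x=-1 y=0 heading=S
2. arc(right, 3) → x=-4 y=-3 heading=W
3. straight(1) → x=-5 y=-3 heading=W
4. spin(right) → x=-5 y=-3 heading=N
minimal: 4 command(s), checked below 4.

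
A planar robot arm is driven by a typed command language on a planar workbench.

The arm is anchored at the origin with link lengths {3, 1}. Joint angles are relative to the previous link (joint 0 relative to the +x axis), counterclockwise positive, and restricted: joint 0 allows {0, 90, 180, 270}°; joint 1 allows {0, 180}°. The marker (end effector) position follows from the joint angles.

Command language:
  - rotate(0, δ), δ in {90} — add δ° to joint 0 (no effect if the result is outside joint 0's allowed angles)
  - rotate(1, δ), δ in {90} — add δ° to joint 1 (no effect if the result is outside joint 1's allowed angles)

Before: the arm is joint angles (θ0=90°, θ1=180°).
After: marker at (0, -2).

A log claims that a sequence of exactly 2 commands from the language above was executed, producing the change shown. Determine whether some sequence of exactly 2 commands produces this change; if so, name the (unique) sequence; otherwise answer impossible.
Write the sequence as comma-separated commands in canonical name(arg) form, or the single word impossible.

rotate(0, 90), rotate(0, 90)

from: joint angles (θ0=90°, θ1=180°)
t=1 rotate(0, 90) ⇒ joint angles (θ0=180°, θ1=180°)
t=2 rotate(0, 90) ⇒ joint angles (θ0=270°, θ1=180°)
uniquely the one of 4 2-step routes that fits.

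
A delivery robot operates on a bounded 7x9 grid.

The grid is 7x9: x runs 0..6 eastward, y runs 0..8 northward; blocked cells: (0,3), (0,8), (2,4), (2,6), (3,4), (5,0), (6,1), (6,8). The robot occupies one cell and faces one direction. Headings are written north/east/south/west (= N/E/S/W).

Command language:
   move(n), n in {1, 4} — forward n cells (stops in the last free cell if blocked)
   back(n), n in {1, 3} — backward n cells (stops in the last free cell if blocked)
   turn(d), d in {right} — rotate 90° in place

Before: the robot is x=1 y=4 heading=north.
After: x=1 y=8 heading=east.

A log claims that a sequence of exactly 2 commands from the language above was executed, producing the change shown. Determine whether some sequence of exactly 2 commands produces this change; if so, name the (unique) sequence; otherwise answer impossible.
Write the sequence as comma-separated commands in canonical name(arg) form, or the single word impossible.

move(4), turn(right)

key: position moved to (1,8) AND the heading swung to E — translation plus rotation needed
begin: x=1 y=4 heading=north
t=1 move(4) ⇒ x=1 y=8 heading=north
t=2 turn(right) ⇒ x=1 y=8 heading=east
all 25 alternatives checked — unique.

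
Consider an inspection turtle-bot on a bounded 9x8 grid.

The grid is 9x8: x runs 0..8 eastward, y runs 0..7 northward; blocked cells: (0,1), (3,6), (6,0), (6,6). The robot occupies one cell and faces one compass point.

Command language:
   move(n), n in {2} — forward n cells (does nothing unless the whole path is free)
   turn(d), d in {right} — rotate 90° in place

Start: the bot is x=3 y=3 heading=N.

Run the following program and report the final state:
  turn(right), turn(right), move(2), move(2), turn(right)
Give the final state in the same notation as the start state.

x=3 y=1 heading=W

from: x=3 y=3 heading=N
t=1 turn(right) ⇒ x=3 y=3 heading=E
t=2 turn(right) ⇒ x=3 y=3 heading=S
t=3 move(2) ⇒ x=3 y=1 heading=S
t=4 move(2) ⇒ x=3 y=1 heading=S
t=5 turn(right) ⇒ x=3 y=1 heading=W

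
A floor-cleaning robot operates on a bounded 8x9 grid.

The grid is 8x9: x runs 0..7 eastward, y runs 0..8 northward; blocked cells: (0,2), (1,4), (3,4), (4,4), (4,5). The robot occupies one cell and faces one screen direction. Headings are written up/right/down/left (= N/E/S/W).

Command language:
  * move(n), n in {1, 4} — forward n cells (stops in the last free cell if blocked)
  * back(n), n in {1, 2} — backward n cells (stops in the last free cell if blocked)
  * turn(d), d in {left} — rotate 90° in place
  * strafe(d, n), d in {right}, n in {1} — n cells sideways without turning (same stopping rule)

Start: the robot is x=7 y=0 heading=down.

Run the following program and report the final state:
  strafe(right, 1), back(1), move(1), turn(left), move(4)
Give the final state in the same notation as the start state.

t0: x=7 y=0 heading=down
1. strafe(right, 1) → x=6 y=0 heading=down
2. back(1) → x=6 y=1 heading=down
3. move(1) → x=6 y=0 heading=down
4. turn(left) → x=6 y=0 heading=right
5. move(4) → x=7 y=0 heading=right

x=7 y=0 heading=right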